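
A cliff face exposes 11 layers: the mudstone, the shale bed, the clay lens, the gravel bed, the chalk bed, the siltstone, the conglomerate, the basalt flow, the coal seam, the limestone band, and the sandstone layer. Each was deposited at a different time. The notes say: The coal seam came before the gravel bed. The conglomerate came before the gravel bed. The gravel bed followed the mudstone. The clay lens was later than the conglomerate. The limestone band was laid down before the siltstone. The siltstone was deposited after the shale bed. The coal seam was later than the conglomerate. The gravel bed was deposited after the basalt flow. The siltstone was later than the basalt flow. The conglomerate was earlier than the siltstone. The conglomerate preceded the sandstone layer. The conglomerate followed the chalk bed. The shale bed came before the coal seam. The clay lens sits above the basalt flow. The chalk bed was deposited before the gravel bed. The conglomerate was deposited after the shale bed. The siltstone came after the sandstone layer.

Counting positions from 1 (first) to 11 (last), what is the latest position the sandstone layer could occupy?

The sandstone layer must come before the siltstone — 1 layer forced after it.
Everything else can be placed before the sandstone layer in some valid order, so the sandstone layer can sit as late as position 11 − 1 = 10.

10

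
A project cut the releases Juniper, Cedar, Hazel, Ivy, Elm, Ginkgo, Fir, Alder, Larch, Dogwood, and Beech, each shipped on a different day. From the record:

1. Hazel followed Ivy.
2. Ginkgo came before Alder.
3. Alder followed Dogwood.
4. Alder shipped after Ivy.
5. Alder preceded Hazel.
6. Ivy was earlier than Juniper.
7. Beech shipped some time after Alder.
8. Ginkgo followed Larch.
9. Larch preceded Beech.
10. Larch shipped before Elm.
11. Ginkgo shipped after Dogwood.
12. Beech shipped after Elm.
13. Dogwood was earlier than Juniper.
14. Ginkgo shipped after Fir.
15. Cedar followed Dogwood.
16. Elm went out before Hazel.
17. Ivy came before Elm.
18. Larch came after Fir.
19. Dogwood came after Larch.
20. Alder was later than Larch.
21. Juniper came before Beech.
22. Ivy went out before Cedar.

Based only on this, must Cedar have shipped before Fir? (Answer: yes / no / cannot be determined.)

no

Tracing the constraints gives Fir → Larch → Dogwood → Cedar, so Fir must come before Cedar.
That means Cedar cannot be before Fir.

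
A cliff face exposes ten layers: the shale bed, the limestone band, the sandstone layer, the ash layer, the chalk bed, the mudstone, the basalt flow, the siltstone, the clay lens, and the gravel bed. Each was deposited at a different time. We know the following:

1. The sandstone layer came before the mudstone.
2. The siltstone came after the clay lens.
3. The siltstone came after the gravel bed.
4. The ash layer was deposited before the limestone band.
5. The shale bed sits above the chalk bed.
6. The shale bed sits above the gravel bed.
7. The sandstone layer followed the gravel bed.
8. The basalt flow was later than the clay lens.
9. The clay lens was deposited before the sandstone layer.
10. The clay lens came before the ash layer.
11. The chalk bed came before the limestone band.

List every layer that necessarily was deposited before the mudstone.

Directly stated before the mudstone: the sandstone layer.
The clay lens reaches the mudstone via the clay lens → the sandstone layer → the mudstone.
The gravel bed reaches the mudstone via the gravel bed → the sandstone layer → the mudstone.
No chain forces the siltstone (or any of the others) ahead of the mudstone.

the clay lens, the gravel bed, the sandstone layer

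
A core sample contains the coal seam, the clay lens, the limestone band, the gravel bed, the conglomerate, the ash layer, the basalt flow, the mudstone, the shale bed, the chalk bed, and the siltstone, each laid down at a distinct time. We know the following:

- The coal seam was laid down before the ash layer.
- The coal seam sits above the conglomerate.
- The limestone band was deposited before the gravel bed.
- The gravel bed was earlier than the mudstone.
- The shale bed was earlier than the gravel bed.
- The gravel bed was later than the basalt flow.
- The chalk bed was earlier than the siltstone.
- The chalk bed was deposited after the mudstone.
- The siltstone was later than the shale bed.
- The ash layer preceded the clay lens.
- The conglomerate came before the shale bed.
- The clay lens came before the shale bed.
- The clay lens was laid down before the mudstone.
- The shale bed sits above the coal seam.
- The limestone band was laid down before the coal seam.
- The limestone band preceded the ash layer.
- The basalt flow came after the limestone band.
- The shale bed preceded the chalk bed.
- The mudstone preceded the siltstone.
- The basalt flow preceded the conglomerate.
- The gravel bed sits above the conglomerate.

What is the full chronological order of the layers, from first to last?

The constraints fix every adjacent pair, so only one ordering works:
the limestone band → the basalt flow → the conglomerate → the coal seam → the ash layer → the clay lens → the shale bed → the gravel bed → the mudstone → the chalk bed → the siltstone.

the limestone band, the basalt flow, the conglomerate, the coal seam, the ash layer, the clay lens, the shale bed, the gravel bed, the mudstone, the chalk bed, the siltstone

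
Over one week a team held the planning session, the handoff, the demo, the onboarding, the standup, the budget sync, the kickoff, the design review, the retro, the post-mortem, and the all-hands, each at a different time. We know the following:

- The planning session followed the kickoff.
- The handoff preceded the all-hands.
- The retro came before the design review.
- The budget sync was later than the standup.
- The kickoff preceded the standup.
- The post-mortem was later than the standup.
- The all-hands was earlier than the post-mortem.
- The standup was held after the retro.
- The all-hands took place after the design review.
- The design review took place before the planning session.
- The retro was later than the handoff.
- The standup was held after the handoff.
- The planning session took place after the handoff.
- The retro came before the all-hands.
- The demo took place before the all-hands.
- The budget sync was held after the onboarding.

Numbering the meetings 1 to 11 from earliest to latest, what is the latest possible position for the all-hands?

10

The all-hands must come before the post-mortem — 1 meeting forced after it.
Everything else can be placed before the all-hands in some valid order, so the all-hands can sit as late as position 11 − 1 = 10.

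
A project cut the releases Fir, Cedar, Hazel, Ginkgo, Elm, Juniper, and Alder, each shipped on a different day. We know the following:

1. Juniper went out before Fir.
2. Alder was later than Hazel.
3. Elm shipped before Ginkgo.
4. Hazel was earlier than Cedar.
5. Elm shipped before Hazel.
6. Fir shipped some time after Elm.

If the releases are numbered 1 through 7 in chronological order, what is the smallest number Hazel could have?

Elm must come before Hazel — 1 forced predecessor.
Nothing else is forced ahead of Hazel, so its earliest slot is position 1 + 1 = 2.

2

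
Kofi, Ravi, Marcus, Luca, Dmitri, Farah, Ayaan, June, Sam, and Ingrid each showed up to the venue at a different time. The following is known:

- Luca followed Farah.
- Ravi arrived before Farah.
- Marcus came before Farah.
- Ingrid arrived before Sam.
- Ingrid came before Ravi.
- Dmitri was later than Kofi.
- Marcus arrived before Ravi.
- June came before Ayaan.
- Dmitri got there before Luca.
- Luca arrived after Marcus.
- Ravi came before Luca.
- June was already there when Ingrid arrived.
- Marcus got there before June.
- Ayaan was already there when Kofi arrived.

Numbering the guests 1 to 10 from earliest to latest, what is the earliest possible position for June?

2

Marcus must come before June — 1 forced predecessor.
Nothing else is forced ahead of June, so their earliest slot is position 1 + 1 = 2.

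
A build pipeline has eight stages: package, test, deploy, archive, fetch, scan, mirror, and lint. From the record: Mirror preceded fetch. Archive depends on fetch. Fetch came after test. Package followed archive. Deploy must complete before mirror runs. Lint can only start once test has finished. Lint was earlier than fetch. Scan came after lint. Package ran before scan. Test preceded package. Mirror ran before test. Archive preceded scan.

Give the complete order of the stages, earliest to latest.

deploy, mirror, test, lint, fetch, archive, package, scan

The constraints fix every adjacent pair, so only one ordering works:
deploy → mirror → test → lint → fetch → archive → package → scan.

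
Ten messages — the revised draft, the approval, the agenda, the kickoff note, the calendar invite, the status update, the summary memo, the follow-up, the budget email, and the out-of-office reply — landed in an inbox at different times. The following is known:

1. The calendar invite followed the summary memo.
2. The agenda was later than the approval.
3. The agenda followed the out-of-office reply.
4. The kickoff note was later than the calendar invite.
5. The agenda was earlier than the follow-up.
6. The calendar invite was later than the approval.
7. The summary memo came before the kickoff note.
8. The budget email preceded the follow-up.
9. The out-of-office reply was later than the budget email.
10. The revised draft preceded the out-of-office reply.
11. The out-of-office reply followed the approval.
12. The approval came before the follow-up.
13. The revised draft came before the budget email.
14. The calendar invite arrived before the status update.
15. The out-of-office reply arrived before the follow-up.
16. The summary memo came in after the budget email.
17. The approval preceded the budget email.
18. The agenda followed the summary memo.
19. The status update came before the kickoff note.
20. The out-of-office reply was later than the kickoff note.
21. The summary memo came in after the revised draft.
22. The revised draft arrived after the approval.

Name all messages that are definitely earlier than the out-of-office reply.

the approval, the budget email, the calendar invite, the kickoff note, the revised draft, the status update, the summary memo

Directly stated before the out-of-office reply: the approval, the budget email, the kickoff note, and the revised draft.
The calendar invite reaches the out-of-office reply via the calendar invite → the kickoff note → the out-of-office reply.
The status update reaches the out-of-office reply via the status update → the kickoff note → the out-of-office reply.
The summary memo reaches the out-of-office reply via the summary memo → the kickoff note → the out-of-office reply.
No chain forces the agenda (or any of the others) ahead of the out-of-office reply.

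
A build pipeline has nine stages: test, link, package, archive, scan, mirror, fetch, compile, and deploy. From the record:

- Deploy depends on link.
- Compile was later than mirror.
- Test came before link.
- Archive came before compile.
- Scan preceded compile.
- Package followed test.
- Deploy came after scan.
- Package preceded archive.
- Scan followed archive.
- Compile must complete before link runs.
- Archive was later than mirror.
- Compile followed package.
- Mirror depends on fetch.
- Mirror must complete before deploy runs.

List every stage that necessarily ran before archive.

Directly stated before archive: mirror and package.
Fetch reaches archive via fetch → mirror → archive.
Test reaches archive via test → package → archive.

fetch, mirror, package, test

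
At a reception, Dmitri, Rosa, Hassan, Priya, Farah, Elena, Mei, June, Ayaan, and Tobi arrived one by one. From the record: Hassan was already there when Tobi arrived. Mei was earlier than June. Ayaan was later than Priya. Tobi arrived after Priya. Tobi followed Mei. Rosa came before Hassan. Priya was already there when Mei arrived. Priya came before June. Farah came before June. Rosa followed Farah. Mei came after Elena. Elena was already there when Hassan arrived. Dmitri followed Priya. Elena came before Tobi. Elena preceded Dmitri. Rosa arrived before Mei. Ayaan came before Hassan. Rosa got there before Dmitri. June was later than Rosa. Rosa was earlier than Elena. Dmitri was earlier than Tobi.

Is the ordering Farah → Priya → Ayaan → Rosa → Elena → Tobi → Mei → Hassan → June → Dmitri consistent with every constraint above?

no

The constraints require Dmitri before Tobi, but in the proposed sequence Tobi appears ahead of Dmitri. That one violation is enough.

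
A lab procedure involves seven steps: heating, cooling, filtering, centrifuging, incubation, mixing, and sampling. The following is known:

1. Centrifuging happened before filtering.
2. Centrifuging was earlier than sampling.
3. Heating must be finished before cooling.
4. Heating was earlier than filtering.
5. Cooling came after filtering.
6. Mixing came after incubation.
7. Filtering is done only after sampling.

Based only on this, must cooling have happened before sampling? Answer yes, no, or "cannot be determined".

no

Tracing the constraints gives sampling → filtering → cooling, so sampling must come before cooling.
That means cooling cannot be before sampling.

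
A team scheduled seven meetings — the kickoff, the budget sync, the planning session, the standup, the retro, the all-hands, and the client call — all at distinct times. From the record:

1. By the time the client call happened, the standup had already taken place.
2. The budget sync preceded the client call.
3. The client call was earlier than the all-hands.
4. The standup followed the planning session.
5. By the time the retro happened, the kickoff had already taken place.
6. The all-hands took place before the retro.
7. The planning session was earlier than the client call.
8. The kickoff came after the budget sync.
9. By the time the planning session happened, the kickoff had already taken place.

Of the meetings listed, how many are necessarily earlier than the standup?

Directly stated before the standup: the planning session.
The budget sync reaches the standup via the budget sync → the kickoff → the planning session → the standup.
The kickoff reaches the standup via the kickoff → the planning session → the standup.
That's the budget sync, the kickoff, and the planning session — 3 in all.

3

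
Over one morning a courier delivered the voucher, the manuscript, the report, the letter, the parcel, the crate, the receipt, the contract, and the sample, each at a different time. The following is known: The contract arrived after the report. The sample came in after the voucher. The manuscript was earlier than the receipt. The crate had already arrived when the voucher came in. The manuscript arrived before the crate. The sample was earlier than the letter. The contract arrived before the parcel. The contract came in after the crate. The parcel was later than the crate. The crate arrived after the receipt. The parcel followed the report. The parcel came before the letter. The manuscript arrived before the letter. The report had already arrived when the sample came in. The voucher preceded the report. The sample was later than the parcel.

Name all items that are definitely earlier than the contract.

Directly stated before the contract: the crate and the report.
The manuscript reaches the contract via the manuscript → the crate → the contract.
The receipt reaches the contract via the receipt → the crate → the contract.
The voucher reaches the contract via the voucher → the report → the contract.
No chain forces the sample (or any of the others) ahead of the contract.

the crate, the manuscript, the receipt, the report, the voucher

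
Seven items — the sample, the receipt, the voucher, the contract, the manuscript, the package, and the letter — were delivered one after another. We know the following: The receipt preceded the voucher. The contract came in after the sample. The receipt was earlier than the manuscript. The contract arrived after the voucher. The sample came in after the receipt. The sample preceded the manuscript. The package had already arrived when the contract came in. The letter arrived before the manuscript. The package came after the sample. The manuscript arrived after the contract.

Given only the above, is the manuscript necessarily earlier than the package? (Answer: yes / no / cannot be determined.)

no

Tracing the constraints gives the package → the contract → the manuscript, so the package must come before the manuscript.
That means the manuscript cannot be before the package.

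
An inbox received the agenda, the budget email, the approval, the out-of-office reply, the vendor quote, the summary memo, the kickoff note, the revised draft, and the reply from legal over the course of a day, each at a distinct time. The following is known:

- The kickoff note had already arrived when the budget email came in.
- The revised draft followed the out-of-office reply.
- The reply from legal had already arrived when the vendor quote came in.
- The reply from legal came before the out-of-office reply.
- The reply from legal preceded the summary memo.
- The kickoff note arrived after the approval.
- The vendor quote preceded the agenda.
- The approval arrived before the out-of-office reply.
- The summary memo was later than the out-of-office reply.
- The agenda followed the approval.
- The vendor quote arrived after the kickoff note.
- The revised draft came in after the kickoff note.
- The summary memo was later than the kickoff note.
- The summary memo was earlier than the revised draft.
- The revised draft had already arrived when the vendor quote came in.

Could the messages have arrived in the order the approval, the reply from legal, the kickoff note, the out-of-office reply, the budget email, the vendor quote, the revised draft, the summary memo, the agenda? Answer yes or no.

no

The constraints require the summary memo before the revised draft, but in the proposed sequence the revised draft appears ahead of the summary memo. That one violation is enough.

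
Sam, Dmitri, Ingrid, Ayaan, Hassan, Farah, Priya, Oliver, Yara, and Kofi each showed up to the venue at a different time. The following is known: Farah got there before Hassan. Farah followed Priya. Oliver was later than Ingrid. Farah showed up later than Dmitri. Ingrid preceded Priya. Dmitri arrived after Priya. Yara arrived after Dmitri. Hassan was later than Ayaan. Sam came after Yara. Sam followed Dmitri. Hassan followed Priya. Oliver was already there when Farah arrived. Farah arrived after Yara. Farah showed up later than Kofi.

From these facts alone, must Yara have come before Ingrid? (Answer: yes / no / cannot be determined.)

Tracing the constraints gives Ingrid → Priya → Dmitri → Yara, so Ingrid must come before Yara.
That means Yara cannot be before Ingrid.

no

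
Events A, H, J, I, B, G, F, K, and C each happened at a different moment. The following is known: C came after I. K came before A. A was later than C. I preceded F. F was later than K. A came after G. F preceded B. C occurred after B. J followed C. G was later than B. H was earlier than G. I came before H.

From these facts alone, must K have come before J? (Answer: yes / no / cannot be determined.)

Chain the constraints: K → F → B → C → J. Each link is directly stated, so K comes before J.

yes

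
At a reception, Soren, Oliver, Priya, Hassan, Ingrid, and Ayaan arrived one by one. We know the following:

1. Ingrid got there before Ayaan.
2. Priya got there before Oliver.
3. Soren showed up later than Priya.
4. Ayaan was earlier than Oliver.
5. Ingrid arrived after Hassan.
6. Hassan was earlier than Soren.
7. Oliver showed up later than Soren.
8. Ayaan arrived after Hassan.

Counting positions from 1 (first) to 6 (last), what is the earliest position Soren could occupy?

3

Hassan and Priya must both come before Soren — 2 forced predecessors.
Nothing else is forced ahead of Soren, so their earliest slot is position 2 + 1 = 3.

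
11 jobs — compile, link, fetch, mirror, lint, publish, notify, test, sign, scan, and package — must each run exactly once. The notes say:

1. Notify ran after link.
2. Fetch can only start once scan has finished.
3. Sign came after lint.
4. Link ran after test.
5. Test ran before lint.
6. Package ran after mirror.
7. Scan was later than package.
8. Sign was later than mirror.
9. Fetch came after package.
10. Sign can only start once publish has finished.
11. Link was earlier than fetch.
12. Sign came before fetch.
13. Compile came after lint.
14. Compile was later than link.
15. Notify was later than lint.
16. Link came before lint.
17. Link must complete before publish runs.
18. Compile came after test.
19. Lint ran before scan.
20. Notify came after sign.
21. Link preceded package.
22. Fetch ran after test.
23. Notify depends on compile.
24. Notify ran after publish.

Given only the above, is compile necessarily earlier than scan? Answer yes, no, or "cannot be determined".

cannot be determined

No chain of stated constraints runs from compile to scan, and none runs from scan to compile either.
So the relative order of compile and scan is not fixed by the given facts.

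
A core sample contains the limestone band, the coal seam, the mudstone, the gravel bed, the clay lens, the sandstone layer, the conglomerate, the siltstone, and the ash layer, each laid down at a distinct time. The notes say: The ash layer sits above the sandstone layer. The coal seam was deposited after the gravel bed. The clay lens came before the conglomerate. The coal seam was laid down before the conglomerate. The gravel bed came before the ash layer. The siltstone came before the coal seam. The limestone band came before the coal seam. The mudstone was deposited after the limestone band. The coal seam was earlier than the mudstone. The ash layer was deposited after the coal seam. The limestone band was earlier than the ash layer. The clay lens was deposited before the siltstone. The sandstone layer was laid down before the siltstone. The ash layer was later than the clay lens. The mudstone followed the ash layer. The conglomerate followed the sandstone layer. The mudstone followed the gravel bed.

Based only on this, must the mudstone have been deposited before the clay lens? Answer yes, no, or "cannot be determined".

no

Tracing the constraints gives the clay lens → the ash layer → the mudstone, so the clay lens must come before the mudstone.
That means the mudstone cannot be before the clay lens.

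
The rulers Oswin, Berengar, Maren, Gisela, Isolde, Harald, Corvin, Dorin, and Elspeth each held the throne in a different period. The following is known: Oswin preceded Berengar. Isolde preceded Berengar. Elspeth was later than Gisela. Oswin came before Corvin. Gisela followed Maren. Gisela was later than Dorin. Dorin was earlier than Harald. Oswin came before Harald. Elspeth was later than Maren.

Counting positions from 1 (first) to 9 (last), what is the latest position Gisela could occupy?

8

Gisela must come before Elspeth — 1 ruler forced after them.
Everything else can be placed before Gisela in some valid order, so Gisela can sit as late as position 9 − 1 = 8.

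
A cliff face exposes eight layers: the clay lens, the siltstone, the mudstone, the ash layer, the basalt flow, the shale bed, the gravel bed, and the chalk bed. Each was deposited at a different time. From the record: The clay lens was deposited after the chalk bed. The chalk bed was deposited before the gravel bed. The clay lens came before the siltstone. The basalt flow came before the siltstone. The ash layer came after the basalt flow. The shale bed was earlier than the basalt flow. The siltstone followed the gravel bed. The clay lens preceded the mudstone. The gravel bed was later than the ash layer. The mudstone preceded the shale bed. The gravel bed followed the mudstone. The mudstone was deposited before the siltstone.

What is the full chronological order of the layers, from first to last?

the chalk bed, the clay lens, the mudstone, the shale bed, the basalt flow, the ash layer, the gravel bed, the siltstone

The constraints fix every adjacent pair, so only one ordering works:
the chalk bed → the clay lens → the mudstone → the shale bed → the basalt flow → the ash layer → the gravel bed → the siltstone.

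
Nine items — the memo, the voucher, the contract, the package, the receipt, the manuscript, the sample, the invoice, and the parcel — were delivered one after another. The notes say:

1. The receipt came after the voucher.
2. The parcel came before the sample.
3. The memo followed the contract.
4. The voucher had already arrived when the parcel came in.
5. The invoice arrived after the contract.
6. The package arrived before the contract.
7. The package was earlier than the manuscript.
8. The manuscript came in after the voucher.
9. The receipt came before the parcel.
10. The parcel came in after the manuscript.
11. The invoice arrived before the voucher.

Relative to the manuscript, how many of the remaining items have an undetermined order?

Forced before the manuscript: the contract, the invoice, the package, and the voucher; forced after the manuscript: the parcel and the sample.
That leaves the memo and the receipt with no forced order relative to the manuscript — 2.

2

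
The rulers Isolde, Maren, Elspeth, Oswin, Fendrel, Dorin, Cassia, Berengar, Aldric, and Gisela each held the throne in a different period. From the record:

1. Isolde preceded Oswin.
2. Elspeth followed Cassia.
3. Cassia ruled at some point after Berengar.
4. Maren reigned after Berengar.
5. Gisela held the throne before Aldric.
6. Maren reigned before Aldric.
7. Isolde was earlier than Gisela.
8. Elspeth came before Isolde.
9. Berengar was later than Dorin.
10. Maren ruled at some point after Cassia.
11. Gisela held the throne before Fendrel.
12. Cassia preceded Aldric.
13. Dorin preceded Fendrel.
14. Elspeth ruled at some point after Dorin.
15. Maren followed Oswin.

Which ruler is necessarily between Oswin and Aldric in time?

Tracing the constraints gives Oswin → Maren → Aldric, so Maren sits after Oswin and before Aldric.
No other ruler is forced both after Oswin and before Aldric.

Maren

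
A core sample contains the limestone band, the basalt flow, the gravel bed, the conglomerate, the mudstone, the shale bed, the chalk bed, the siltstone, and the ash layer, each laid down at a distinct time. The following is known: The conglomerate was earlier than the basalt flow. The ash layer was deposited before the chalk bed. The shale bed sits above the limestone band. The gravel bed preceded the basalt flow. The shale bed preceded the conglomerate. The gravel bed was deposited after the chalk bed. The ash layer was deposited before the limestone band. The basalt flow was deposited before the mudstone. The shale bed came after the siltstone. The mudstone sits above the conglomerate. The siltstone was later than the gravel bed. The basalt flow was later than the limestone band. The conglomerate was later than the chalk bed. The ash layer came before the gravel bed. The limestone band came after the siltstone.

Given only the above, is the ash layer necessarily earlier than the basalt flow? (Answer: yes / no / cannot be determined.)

Chain the constraints: the ash layer → the limestone band → the basalt flow. Each link is directly stated, so the ash layer comes before the basalt flow.

yes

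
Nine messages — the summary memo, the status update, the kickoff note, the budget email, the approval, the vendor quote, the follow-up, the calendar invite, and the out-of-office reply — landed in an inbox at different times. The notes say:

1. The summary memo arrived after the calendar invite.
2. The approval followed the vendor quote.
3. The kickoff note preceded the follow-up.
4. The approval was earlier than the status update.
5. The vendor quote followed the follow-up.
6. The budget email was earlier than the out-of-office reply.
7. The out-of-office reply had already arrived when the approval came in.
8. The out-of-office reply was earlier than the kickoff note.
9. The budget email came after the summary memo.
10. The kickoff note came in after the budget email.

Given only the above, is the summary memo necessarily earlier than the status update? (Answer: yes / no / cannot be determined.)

Chain the constraints: the summary memo → the budget email → the out-of-office reply → the approval → the status update. Each link is directly stated, so the summary memo comes before the status update.

yes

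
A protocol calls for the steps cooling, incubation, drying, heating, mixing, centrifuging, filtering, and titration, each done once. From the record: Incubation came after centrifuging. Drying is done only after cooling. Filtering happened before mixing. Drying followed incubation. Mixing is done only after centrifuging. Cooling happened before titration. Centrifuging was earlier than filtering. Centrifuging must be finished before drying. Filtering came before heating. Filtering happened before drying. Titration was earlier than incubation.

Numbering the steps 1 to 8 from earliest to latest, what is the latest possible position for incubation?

Incubation must come before drying — 1 step forced after it.
Everything else can be placed before incubation in some valid order, so incubation can sit as late as position 8 − 1 = 7.

7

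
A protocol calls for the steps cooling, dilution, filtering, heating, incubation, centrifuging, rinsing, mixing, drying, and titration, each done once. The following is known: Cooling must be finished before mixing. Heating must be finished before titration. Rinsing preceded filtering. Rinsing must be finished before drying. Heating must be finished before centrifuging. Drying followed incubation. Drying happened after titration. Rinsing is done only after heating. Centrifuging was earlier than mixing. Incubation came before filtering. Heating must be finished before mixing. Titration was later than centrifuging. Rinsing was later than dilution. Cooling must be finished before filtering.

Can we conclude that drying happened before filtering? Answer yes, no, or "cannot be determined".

cannot be determined

No chain of stated constraints runs from drying to filtering, and none runs from filtering to drying either.
So the relative order of drying and filtering is not fixed by the given facts.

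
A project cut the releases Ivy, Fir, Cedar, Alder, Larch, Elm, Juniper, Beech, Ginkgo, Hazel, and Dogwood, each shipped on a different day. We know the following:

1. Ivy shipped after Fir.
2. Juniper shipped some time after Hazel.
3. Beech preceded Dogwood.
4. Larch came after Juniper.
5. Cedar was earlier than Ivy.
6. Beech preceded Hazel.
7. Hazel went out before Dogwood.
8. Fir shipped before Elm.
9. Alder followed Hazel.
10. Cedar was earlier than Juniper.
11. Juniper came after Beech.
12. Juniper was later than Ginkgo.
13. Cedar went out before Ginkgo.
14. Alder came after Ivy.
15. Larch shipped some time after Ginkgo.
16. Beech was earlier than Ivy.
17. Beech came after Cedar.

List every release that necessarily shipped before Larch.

Beech, Cedar, Ginkgo, Hazel, Juniper

Directly stated before Larch: Ginkgo and Juniper.
Beech reaches Larch via Beech → Juniper → Larch.
Cedar reaches Larch via Cedar → Ginkgo → Larch.
Hazel reaches Larch via Hazel → Juniper → Larch.
No chain forces Elm (or any of the others) ahead of Larch.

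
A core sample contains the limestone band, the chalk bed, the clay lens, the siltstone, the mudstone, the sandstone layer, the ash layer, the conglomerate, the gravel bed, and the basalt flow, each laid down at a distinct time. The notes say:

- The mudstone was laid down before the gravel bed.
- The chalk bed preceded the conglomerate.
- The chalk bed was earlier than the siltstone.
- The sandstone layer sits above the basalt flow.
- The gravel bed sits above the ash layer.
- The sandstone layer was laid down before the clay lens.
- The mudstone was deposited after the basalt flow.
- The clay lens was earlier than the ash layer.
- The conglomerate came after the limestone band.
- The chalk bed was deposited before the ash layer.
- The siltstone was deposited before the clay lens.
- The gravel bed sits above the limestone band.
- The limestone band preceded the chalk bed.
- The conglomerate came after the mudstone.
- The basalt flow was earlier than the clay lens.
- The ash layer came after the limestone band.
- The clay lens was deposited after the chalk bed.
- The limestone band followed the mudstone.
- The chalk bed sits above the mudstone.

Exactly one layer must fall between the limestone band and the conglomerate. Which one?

the chalk bed

Tracing the constraints gives the limestone band → the chalk bed → the conglomerate, so the chalk bed sits after the limestone band and before the conglomerate.
No other layer is forced both after the limestone band and before the conglomerate.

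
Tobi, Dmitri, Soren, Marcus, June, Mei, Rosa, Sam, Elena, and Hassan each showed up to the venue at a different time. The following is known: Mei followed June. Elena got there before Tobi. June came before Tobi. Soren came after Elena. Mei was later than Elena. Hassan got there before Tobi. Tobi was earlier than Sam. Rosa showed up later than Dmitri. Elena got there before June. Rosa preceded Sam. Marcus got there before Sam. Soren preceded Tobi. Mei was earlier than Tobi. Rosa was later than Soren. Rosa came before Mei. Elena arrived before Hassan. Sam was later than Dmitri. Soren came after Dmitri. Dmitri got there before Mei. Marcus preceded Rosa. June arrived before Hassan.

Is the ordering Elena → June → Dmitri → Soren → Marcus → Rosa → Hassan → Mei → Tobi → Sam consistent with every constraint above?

Check each stated constraint against the proposed order — e.g. June is ahead of Tobi; Elena is ahead of Tobi. Every pair is in the required order; nothing is violated.

yes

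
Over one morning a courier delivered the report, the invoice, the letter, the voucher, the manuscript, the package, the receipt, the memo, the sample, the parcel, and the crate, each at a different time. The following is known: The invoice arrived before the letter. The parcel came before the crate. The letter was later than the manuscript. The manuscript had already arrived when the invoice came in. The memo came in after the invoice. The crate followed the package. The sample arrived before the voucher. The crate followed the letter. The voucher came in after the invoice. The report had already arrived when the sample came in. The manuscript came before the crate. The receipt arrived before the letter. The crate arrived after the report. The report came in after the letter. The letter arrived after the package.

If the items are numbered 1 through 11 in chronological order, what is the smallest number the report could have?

6

The invoice, the letter, the manuscript, the package, and the receipt must all come before the report — 5 forced predecessors.
Nothing else is forced ahead of the report, so its earliest slot is position 5 + 1 = 6.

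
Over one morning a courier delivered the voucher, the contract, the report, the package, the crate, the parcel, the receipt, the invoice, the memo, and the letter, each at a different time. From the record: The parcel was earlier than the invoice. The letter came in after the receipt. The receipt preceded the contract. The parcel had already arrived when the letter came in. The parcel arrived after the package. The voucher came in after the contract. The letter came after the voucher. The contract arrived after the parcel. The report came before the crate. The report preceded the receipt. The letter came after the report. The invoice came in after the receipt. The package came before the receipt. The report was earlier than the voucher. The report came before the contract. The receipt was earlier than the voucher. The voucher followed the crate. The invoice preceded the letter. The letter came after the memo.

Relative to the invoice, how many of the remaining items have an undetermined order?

Forced before the invoice: the package, the parcel, the receipt, and the report; forced after the invoice: the letter.
That leaves the contract, the crate, the memo, and the voucher with no forced order relative to the invoice — 4.

4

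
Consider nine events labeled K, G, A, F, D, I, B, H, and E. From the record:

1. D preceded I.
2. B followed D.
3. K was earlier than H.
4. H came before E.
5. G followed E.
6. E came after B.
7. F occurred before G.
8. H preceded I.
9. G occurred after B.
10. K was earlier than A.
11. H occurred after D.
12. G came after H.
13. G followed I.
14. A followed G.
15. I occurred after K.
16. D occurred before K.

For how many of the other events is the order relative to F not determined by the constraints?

6

Forced after F: A and G.
That leaves B, D, E, H, I, and K with no forced order relative to F — 6.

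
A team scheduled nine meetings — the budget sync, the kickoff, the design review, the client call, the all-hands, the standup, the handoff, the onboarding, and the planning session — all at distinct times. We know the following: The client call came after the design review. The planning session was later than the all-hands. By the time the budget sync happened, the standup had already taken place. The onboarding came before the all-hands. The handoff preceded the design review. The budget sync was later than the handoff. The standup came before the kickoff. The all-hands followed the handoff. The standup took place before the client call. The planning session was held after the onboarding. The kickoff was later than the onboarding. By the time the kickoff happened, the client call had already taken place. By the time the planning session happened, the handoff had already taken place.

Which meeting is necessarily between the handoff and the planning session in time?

Tracing the constraints gives the handoff → the all-hands → the planning session, so the all-hands sits after the handoff and before the planning session.
No other meeting is forced both after the handoff and before the planning session.

the all-hands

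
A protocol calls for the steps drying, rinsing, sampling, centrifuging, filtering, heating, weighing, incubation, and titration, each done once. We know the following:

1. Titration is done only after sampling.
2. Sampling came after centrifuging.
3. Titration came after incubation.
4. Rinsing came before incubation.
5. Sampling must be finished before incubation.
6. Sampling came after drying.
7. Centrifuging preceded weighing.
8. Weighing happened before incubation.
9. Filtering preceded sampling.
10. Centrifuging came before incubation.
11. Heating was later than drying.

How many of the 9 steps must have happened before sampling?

3

Directly stated before sampling: centrifuging, drying, and filtering.
That's centrifuging, drying, and filtering — 3 in all.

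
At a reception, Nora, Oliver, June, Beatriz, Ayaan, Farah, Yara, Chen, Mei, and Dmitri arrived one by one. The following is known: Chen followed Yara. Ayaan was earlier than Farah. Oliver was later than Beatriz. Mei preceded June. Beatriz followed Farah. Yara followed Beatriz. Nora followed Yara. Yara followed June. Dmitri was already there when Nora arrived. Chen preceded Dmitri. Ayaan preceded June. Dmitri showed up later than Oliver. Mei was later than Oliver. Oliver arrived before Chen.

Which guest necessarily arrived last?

Nora

Every other guest has a chain of constraints placing them before Nora, so Nora is last.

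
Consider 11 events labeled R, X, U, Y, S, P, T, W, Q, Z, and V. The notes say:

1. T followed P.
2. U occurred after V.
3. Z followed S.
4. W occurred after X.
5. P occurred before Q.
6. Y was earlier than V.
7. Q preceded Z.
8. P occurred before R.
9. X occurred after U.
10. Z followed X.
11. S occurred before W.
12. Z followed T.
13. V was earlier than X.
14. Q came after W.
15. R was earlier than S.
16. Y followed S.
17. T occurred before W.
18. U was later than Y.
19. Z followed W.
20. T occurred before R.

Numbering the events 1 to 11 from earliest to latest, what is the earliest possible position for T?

P must come before T — 1 forced predecessor.
Nothing else is forced ahead of T, so its earliest slot is position 1 + 1 = 2.

2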